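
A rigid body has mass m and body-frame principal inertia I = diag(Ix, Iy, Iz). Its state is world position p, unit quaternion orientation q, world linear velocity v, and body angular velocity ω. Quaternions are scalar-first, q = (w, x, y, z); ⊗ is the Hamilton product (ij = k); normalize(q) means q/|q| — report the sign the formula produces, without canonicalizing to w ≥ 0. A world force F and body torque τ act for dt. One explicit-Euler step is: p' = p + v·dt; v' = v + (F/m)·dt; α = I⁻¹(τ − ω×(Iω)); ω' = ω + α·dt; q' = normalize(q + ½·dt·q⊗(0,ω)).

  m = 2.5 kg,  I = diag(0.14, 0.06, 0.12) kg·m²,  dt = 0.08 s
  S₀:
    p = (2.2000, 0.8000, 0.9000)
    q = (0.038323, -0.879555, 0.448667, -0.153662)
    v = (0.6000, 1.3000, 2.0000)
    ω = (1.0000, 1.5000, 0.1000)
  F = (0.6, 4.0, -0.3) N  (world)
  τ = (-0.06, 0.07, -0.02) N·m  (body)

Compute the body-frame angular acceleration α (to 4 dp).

precession coupling ω×(Iω) = (0.0090, 0.0020, -0.1200)
α = I⁻¹(τ − ω×Iω) = (-0.4929, 1.1333, 0.8333)

α = (-0.4929, 1.1333, 0.8333)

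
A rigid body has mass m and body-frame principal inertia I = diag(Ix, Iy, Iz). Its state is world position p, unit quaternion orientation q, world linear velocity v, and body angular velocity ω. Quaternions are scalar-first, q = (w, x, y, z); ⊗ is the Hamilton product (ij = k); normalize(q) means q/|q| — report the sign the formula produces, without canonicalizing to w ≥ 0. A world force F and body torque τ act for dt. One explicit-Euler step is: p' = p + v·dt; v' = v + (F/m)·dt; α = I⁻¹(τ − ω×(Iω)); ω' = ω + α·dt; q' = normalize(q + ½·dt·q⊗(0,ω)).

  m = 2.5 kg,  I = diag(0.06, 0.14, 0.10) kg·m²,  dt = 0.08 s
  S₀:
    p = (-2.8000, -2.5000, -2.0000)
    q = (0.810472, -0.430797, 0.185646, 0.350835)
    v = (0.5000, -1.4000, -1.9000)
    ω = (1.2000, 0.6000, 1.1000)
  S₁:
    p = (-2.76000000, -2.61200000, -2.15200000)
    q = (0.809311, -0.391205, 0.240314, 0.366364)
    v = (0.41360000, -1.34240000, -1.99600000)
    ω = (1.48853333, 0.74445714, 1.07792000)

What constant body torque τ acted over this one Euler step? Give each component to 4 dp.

τ = (0.1900, 0.2000, 0.0300)

ω₁ − ω₀ = (0.28853333, 0.14445714, -0.02208000)
ω₀×(Iω₀) = (-0.0264, -0.0528, 0.0576)
I·α + gyro = (0.1900, 0.2000, 0.0300)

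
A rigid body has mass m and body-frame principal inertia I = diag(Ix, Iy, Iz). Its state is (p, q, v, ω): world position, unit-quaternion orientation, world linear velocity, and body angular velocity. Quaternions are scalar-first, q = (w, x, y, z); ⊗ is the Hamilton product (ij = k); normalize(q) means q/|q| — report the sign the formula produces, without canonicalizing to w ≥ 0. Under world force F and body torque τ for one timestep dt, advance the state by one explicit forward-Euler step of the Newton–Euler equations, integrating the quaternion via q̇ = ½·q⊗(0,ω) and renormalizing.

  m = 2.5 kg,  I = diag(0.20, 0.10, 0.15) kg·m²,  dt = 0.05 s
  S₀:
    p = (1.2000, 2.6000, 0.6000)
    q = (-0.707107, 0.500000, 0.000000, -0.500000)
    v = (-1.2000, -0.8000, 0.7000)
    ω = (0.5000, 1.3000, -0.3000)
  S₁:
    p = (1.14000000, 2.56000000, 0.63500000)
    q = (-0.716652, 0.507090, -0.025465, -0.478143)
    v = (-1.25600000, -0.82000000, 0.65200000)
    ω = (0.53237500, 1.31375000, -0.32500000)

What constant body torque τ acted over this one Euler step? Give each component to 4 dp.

τ = (0.1100, 0.0200, -0.1400)

rate change Δω = (0.03237500, 0.01375000, -0.02500000)
applied torque τ = (0.1100, 0.0200, -0.1400)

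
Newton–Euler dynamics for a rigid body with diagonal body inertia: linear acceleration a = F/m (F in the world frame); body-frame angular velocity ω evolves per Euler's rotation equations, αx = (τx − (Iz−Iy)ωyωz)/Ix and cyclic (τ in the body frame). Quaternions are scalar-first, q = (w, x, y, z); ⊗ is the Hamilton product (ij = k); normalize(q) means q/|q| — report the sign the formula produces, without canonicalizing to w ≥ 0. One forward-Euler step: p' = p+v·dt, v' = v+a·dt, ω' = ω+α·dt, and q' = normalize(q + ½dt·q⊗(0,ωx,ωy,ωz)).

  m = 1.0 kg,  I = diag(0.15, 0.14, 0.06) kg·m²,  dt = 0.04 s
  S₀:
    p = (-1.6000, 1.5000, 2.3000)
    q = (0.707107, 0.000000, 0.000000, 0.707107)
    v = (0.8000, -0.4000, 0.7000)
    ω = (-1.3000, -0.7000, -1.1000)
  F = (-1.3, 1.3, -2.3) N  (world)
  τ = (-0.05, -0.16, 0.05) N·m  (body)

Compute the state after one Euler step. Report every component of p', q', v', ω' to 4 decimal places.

gyro term ω×Iω = (-0.0616, 0.1287, -0.0091)
(τ − ω×Iω)/I = (0.0773, -2.0621, 0.9850)
ω' = ω + α·dt = (-1.2969, -0.7825, -1.0606)
q⊗(0,ω) = (0.7778177, -0.4242642, -1.4142140, -0.7778177)
q' = normalize(q + ½dt·q⊗(0,ω)) = (0.7222, -0.0085, -0.0283, 0.6911)
a = (-1.3000, 1.3000, -2.3000)
p' = p + v·dt = (-1.5680, 1.4840, 2.3280)
v' = v + a·dt = (0.7480, -0.3480, 0.6080)

p' = (-1.5680, 1.4840, 2.3280)
q' = (0.7222, -0.0085, -0.0283, 0.6911)
v' = (0.7480, -0.3480, 0.6080)
ω' = (-1.2969, -0.7825, -1.0606)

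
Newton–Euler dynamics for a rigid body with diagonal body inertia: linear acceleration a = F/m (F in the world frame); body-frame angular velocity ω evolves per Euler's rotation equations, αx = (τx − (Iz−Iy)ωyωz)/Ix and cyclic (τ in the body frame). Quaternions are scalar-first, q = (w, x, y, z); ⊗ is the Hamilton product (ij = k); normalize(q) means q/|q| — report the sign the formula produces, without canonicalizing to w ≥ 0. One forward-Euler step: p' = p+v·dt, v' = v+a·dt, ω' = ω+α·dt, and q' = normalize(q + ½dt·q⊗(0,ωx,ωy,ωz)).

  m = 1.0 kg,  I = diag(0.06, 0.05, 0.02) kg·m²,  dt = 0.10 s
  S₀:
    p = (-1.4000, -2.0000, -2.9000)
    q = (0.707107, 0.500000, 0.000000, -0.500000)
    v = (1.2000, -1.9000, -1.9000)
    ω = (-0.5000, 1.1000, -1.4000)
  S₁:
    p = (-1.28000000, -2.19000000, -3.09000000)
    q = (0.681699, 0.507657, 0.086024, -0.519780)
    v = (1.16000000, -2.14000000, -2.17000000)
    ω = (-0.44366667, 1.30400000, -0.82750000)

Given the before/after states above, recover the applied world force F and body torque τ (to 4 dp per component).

F = (-0.4000, -2.4000, -2.7000)
τ = (0.0800, 0.1300, 0.1200)

velocity change Δv = (-0.04000000, -0.24000000, -0.27000000)
applied force F = (-0.4000, -2.4000, -2.7000)
ω₁ − ω₀ = (0.05633333, 0.20400000, 0.57250000)
gyro term ω₀×Iω₀ = (0.0462, 0.0280, 0.0055)
I·α + gyro = (0.0800, 0.1300, 0.1200)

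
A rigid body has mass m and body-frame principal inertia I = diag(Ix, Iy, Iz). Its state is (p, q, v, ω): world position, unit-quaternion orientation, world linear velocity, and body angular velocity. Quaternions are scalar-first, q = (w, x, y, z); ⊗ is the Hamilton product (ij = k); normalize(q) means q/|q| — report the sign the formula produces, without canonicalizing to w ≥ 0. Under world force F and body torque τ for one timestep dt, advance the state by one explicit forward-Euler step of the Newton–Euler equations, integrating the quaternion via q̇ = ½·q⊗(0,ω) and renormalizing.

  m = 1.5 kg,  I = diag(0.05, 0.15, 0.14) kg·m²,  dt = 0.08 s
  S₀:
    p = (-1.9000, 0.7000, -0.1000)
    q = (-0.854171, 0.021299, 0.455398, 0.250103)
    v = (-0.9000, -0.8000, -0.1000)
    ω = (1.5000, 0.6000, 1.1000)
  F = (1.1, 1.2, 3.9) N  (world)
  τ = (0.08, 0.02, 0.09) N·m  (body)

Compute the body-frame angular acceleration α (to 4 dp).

α = (1.7320, 1.1233, 0.0000)

gyro term ω×Iω = (-0.0066, -0.1485, 0.0900)
angular accel α = (1.7320, 1.1233, 0.0000)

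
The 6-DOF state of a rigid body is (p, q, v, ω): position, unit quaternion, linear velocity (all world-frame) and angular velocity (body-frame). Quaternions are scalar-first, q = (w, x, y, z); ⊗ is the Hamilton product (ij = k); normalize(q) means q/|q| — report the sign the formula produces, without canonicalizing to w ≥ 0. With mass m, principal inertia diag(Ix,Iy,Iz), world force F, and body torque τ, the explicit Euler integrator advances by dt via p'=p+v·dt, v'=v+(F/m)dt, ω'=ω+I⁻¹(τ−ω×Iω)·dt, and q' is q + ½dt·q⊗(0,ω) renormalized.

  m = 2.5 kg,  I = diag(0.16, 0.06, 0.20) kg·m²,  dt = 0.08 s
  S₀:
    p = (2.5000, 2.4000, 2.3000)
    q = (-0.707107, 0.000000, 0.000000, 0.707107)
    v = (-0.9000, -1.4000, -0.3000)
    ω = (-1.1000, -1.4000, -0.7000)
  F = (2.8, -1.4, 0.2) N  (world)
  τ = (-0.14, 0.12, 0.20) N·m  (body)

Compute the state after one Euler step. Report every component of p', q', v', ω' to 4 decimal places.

p' = (2.4280, 2.2880, 2.2760)
q' = (-0.6853, 0.0705, 0.0085, 0.7248)
v' = (-0.8104, -1.4448, -0.2936)
ω' = (-1.2386, -1.1989, -0.5584)

p + v·dt = (2.4280, 2.2880, 2.2760)
new velocity v' = (-0.8104, -1.4448, -0.2936)
angular accel α = (-1.7325, 2.5133, 1.7700)
ω + α·dt = (-1.2386, -1.1989, -0.5584)
q⊗(0,ω) = (0.4949749, 1.7677675, 0.2121321, 0.4949749)
updated quaternion q' = (-0.6853, 0.0705, 0.0085, 0.7248)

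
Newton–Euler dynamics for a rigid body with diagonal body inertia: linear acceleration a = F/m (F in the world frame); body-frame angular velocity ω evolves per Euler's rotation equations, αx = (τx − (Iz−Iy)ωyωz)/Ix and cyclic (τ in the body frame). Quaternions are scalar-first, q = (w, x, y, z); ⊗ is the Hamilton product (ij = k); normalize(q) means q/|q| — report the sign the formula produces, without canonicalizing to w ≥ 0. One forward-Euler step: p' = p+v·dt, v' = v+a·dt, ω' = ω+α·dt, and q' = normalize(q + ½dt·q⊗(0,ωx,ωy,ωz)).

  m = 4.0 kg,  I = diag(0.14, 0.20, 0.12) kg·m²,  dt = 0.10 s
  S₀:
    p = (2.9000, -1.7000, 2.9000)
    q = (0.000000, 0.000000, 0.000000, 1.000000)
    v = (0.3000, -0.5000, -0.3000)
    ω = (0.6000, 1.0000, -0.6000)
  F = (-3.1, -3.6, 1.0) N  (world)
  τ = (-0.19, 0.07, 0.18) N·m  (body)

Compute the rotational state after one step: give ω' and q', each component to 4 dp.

ω' = (0.4300, 1.0386, -0.4800)
q' = (0.0299, -0.0499, 0.0299, 0.9979)

(τ − ω×Iω)/I = (-1.7000, 0.3860, 1.2000)
new body rate ω' = (0.4300, 1.0386, -0.4800)
2q̇ = q⊗(0,ω) = (0.6000000, -1.0000000, 0.6000000, 0.0000000)
q' = normalize(q + ½dt·q⊗(0,ω)) = (0.0299, -0.0499, 0.0299, 0.9979)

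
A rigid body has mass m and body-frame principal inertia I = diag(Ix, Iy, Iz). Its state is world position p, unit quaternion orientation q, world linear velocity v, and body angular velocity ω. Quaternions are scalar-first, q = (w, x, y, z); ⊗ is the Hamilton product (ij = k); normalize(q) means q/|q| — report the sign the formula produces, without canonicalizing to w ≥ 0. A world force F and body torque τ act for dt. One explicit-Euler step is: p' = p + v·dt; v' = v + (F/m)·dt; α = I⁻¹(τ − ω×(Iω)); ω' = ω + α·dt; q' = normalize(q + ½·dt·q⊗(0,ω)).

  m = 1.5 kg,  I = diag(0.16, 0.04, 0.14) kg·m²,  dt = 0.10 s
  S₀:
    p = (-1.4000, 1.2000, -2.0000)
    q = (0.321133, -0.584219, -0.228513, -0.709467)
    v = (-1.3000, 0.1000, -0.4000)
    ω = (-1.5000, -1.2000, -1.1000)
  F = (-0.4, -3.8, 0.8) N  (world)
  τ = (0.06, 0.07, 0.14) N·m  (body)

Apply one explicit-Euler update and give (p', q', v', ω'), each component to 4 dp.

p' = (-1.5300, 1.2100, -2.0400)
q' = (0.2232, -0.6344, -0.2253, -0.7049)
v' = (-1.3267, -0.1533, -0.3467)
ω' = (-1.5450, -1.1075, -0.8457)

ω×(Iω) gyroscopic = (0.1320, 0.0330, -0.2160)
angular accel α = (-0.4500, 0.9250, 2.5429)
ω + α·dt = (-1.5450, -1.1075, -0.8457)
2q̇ = q⊗(0,ω) = (-1.9309578, -1.0816956, 0.0362000, 0.0050470)
q' = normalize(q + ½dt·q⊗(0,ω)) = (0.2232, -0.6344, -0.2253, -0.7049)
linear accel F/m = (-0.2667, -2.5333, 0.5333)
new position p' = (-1.5300, 1.2100, -2.0400)
new velocity v' = (-1.3267, -0.1533, -0.3467)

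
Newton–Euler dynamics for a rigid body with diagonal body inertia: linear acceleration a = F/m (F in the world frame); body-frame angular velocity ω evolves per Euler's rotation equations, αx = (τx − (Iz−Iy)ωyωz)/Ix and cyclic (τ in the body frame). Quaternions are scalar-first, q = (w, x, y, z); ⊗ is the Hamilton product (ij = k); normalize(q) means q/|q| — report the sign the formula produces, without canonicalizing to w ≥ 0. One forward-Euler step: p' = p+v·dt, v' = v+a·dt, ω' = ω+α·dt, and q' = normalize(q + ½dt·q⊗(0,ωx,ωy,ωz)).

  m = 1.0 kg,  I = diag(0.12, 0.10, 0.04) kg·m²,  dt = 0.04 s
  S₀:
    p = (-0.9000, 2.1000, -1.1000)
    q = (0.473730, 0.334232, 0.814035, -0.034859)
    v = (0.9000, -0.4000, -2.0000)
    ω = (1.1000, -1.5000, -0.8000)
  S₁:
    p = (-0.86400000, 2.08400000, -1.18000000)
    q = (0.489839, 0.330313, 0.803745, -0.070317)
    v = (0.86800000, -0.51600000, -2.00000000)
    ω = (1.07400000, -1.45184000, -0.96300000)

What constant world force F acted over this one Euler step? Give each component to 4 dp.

F = (-0.8000, -2.9000, 0.0000)

v₁ − v₀ = (-0.03200000, -0.11600000, 0.00000000)
m·(v₁−v₀)/dt = (-0.8000, -2.9000, 0.0000)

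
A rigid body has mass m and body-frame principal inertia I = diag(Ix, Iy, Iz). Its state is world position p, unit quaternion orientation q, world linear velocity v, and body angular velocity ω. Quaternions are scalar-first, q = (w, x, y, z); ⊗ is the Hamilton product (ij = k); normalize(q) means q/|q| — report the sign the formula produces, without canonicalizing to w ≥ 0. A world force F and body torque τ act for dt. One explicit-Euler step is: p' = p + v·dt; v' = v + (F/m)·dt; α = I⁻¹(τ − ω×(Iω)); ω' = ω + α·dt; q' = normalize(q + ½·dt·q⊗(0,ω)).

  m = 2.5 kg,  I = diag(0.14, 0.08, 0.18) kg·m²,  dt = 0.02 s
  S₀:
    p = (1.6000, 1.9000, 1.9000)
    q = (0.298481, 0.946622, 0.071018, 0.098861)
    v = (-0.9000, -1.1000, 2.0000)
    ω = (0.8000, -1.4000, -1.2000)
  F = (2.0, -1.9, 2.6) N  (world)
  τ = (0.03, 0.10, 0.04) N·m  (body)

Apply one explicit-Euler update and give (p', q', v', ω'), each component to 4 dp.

p' = (1.5820, 1.8780, 1.9400)
q' = (0.2930, 0.9493, 0.0790, 0.0814)
v' = (-0.8840, -1.1152, 2.0208)
ω' = (0.7803, -1.3846, -1.2030)

linear accel F/m = (0.8000, -0.7600, 1.0400)
new position p' = (1.5820, 1.8780, 1.9400)
new velocity v' = (-0.8840, -1.1152, 2.0208)
precession coupling ω×(Iω) = (0.1680, 0.0384, 0.0672)
α = I⁻¹(τ − ω×Iω) = (-0.9857, 0.7700, -0.1511)
ω' = ω + α·dt = (0.7803, -1.3846, -1.2030)
Hamilton product q⊗(0,ω) = (-0.5392392, 0.2919686, 0.7971618, -1.7402624)
updated quaternion q' = (0.2930, 0.9493, 0.0790, 0.0814)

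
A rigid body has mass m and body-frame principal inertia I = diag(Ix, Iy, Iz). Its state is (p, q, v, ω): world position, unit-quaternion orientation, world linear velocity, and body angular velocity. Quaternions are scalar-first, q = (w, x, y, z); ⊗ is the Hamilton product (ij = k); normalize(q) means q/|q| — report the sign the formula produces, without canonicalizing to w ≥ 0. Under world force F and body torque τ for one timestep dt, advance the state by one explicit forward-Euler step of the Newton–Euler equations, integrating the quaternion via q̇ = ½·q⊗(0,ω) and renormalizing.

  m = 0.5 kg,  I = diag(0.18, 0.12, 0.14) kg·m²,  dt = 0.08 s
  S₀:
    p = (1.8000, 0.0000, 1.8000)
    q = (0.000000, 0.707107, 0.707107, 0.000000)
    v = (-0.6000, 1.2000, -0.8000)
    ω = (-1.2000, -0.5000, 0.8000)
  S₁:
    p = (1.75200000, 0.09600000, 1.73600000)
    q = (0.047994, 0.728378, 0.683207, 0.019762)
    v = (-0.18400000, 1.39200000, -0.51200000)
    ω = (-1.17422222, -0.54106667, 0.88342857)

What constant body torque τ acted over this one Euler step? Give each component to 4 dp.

τ = (0.0500, -0.1000, 0.1100)

Δω = ω₁−ω₀ = (0.02577778, -0.04106667, 0.08342857)
gyro term ω₀×Iω₀ = (-0.0080, -0.0384, -0.0360)
τ = I·(Δω/dt) + ω₀×(Iω₀) = (0.0500, -0.1000, 0.1100)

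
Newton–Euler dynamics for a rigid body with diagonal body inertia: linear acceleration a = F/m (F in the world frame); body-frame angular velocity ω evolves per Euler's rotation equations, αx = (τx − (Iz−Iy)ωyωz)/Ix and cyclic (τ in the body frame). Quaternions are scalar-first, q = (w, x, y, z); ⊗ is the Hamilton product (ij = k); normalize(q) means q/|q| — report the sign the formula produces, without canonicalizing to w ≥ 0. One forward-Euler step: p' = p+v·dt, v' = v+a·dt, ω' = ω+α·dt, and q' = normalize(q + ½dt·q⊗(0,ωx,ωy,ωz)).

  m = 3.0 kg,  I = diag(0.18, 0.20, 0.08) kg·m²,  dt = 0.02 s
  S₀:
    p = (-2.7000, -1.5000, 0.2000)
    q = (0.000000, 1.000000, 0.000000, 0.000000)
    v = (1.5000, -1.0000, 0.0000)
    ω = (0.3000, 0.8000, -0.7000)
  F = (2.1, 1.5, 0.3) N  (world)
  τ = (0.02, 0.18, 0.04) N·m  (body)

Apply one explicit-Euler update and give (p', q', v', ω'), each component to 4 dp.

p' = (-2.6700, -1.5200, 0.2000)
q' = (-0.0030, 0.9999, 0.0070, 0.0080)
v' = (1.5140, -0.9900, 0.0020)
ω' = (0.2948, 0.8201, -0.6912)

angular accel α = (-0.2622, 1.0050, 0.4400)
ω' = ω + α·dt = (0.2948, 0.8201, -0.6912)
q⊗(0,ω) = (-0.3000000, 0.0000000, 0.7000000, 0.8000000)
q + ½dt·q⊗(0,ω), renormalized = (-0.0030, 0.9999, 0.0070, 0.0080)
a = (0.7000, 0.5000, 0.1000)
p + v·dt = (-2.6700, -1.5200, 0.2000)
v + (F/m)dt = (1.5140, -0.9900, 0.0020)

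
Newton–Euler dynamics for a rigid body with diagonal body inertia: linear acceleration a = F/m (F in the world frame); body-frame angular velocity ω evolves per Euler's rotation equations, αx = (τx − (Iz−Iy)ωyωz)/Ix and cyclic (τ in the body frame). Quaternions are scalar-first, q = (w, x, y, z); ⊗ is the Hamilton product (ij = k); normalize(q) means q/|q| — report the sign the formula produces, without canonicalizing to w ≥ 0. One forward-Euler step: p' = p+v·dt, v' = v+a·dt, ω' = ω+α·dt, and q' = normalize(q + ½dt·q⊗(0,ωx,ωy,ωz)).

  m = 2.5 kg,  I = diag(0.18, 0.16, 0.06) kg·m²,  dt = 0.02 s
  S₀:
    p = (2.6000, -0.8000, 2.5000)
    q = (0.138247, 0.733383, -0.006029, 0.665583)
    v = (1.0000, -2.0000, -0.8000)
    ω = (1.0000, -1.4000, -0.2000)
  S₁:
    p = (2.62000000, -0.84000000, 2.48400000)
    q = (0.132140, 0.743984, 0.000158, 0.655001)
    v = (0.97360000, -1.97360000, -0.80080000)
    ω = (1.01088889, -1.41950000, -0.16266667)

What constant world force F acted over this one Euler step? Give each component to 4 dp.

F = (-3.3000, 3.3000, -0.1000)

Δv = v₁−v₀ = (-0.02640000, 0.02640000, -0.00080000)
applied force F = (-3.3000, 3.3000, -0.1000)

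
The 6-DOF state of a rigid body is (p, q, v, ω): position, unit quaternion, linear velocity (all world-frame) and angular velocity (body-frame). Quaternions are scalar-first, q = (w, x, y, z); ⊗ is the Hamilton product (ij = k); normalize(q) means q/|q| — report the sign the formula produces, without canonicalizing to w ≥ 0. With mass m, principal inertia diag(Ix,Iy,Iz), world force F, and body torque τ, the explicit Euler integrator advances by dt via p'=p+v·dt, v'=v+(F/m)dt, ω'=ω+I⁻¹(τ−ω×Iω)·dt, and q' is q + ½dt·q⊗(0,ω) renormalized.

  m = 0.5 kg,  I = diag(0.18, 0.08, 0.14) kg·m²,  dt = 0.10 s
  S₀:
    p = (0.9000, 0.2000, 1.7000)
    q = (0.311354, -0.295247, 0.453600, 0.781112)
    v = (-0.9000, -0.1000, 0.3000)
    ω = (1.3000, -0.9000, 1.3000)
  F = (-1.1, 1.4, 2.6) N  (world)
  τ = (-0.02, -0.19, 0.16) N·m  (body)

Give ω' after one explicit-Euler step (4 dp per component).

ω×(Iω) gyroscopic = (-0.0702, 0.0676, 0.1170)
angular accel α = (0.2789, -3.2200, 0.3071)
ω + α·dt = (1.3279, -1.2220, 1.3307)

ω' = (1.3279, -1.2220, 1.3307)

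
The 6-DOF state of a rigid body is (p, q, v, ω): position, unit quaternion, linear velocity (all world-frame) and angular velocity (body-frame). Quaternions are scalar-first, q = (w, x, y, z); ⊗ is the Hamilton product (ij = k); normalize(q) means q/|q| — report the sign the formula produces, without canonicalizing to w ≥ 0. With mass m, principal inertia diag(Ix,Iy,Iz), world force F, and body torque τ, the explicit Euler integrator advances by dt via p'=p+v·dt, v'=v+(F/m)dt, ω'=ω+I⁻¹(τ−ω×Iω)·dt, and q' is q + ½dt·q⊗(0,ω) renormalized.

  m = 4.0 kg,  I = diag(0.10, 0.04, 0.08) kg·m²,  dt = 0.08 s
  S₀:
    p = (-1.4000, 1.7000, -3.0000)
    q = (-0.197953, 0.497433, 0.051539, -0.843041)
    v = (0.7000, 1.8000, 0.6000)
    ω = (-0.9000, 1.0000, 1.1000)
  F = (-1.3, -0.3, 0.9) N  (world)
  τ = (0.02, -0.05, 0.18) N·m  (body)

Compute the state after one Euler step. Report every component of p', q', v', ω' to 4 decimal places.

gyro term ω×Iω = (0.0440, -0.0198, 0.0540)
angular accel α = (-0.2400, -0.7550, 1.5750)
new body rate ω' = (-0.9192, 0.9396, 1.2260)
2q̇ = q⊗(0,ω) = (1.3234958, 1.0778916, 0.0136076, 0.3260698)
q + ½dt·q⊗(0,ω), renormalized = (-0.1447, 0.5392, 0.0520, -0.8280)
linear accel F/m = (-0.3250, -0.0750, 0.2250)
p' = p + v·dt = (-1.3440, 1.8440, -2.9520)
new velocity v' = (0.6740, 1.7940, 0.6180)

p' = (-1.3440, 1.8440, -2.9520)
q' = (-0.1447, 0.5392, 0.0520, -0.8280)
v' = (0.6740, 1.7940, 0.6180)
ω' = (-0.9192, 0.9396, 1.2260)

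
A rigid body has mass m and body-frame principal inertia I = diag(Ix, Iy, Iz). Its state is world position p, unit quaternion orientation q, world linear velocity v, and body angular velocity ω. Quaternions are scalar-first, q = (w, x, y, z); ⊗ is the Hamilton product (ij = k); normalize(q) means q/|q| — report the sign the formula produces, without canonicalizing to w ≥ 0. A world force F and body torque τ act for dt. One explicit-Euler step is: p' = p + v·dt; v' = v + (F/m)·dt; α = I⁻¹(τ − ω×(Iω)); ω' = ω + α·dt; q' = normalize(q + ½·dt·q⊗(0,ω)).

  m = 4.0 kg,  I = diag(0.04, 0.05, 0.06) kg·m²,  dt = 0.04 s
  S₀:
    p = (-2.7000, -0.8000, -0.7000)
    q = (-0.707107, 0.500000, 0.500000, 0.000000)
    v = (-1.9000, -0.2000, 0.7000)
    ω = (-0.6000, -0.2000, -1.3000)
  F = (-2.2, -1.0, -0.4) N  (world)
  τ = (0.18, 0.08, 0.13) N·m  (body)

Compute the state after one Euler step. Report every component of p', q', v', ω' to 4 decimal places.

α = I⁻¹(τ − ω×Iω) = (4.4350, 1.9120, 2.1467)
ω + α·dt = (-0.4226, -0.1235, -1.2141)
2q̇ = q⊗(0,ω) = (0.4000000, -0.2257358, 0.7914214, 1.1192391)
q' = normalize(q + ½dt·q⊗(0,ω)) = (-0.6988, 0.4953, 0.5156, 0.0224)
a = F/m = (-0.5500, -0.2500, -0.1000)
p' = p + v·dt = (-2.7760, -0.8080, -0.6720)
v' = v + a·dt = (-1.9220, -0.2100, 0.6960)

p' = (-2.7760, -0.8080, -0.6720)
q' = (-0.6988, 0.4953, 0.5156, 0.0224)
v' = (-1.9220, -0.2100, 0.6960)
ω' = (-0.4226, -0.1235, -1.2141)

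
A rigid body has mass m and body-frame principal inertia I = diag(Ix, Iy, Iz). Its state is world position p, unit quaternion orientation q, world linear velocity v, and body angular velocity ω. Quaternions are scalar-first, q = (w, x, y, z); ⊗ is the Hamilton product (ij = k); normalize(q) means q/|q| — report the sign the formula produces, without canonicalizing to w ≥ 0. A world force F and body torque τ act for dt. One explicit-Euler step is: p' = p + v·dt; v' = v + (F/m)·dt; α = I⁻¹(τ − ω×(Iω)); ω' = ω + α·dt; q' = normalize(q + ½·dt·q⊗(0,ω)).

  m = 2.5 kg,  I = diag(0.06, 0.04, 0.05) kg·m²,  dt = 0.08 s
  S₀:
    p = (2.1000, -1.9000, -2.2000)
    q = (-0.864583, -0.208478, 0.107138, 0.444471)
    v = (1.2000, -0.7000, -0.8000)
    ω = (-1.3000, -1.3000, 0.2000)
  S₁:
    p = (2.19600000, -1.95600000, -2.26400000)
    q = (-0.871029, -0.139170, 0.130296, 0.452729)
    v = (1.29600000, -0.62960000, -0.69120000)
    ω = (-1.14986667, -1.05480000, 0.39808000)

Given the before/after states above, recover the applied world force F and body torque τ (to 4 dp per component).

F = (3.0000, 2.2000, 3.4000)
τ = (0.1100, 0.1200, 0.0900)

ω₁ − ω₀ = (0.15013333, 0.24520000, 0.19808000)
τ = I·(Δω/dt) + ω₀×(Iω₀) = (0.1100, 0.1200, 0.0900)
velocity change Δv = (0.09600000, 0.07040000, 0.10880000)
F = m·Δv/dt = (3.0000, 2.2000, 3.4000)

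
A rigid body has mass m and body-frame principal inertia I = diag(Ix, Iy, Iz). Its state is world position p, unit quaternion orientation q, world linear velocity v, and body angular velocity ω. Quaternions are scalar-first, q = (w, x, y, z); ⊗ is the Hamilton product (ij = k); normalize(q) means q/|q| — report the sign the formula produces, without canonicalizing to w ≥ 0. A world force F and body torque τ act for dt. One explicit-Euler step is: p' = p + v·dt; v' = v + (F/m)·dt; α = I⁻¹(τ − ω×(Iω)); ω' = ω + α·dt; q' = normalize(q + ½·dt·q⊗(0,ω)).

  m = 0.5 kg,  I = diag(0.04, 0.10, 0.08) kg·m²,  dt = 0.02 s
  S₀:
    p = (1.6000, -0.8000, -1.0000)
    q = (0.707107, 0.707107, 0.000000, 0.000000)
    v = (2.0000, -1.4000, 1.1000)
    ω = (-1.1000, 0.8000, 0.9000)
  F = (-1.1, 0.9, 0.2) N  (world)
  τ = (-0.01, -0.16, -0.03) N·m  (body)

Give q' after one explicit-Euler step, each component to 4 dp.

q⊗(0,ω) = (0.7778177, -0.7778177, -0.0707107, 1.2020819)
q' = normalize(q + ½dt·q⊗(0,ω)) = (0.7148, 0.6992, -0.0007, 0.0120)

q' = (0.7148, 0.6992, -0.0007, 0.0120)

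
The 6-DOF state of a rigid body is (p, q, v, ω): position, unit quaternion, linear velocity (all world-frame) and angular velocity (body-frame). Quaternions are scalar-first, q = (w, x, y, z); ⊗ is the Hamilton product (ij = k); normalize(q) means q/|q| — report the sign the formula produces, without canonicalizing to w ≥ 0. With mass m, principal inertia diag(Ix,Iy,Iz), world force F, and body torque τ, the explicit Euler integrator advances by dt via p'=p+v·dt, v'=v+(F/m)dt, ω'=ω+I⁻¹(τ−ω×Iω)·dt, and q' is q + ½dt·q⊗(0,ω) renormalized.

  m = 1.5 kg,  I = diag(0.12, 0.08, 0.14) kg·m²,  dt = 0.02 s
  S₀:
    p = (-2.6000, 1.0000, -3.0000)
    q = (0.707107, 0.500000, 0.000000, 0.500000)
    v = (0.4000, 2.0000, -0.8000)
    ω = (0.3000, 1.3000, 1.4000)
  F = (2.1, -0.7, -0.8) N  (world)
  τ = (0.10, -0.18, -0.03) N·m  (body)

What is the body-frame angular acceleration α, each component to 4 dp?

ω×(Iω) gyroscopic = (0.1092, -0.0084, -0.0156)
α = I⁻¹(τ − ω×Iω) = (-0.0767, -2.1450, -0.1029)

α = (-0.0767, -2.1450, -0.1029)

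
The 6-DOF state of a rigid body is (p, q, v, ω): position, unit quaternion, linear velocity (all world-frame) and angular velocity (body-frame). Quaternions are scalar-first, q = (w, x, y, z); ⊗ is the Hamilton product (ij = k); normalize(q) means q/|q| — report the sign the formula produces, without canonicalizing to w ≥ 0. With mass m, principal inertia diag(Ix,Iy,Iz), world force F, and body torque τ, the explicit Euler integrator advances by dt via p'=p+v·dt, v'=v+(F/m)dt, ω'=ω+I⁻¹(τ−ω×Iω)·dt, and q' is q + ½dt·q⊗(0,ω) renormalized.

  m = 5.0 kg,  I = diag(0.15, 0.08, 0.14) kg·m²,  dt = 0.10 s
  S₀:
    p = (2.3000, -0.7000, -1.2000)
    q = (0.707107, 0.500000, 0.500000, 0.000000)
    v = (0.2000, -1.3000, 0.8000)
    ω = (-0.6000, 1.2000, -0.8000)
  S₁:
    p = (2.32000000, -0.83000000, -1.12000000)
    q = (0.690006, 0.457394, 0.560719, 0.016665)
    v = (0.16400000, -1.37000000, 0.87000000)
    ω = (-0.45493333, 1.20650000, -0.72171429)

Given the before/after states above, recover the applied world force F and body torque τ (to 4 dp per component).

ω₁ − ω₀ = (0.14506667, 0.00650000, 0.07828571)
precession coupling = (-0.0576, 0.0048, 0.0504)
I·α + gyro = (0.1600, 0.0100, 0.1600)
Δv = v₁−v₀ = (-0.03600000, -0.07000000, 0.07000000)
F = m·Δv/dt = (-1.8000, -3.5000, 3.5000)

F = (-1.8000, -3.5000, 3.5000)
τ = (0.1600, 0.0100, 0.1600)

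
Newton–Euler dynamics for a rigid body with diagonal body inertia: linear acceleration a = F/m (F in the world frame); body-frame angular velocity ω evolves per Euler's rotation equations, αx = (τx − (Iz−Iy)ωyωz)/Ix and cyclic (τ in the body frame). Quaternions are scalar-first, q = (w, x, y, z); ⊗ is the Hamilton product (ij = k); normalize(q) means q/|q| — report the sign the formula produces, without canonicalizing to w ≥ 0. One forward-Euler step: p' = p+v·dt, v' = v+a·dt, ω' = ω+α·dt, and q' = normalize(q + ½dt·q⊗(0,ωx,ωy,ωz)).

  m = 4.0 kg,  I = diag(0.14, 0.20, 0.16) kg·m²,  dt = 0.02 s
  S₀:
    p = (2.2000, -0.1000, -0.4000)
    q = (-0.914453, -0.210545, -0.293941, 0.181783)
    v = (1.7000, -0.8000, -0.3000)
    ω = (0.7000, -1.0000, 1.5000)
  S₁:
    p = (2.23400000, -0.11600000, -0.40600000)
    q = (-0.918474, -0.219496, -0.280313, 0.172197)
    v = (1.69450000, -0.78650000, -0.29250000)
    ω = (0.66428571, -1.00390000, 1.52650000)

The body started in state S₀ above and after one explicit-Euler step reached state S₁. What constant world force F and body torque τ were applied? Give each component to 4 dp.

rate change Δω = (-0.03571429, -0.00390000, 0.02650000)
ω₀×(Iω₀) = (0.0600, -0.0210, -0.0420)
applied torque τ = (-0.1900, -0.0600, 0.1700)
Δv = v₁−v₀ = (-0.00550000, 0.01350000, 0.00750000)
applied force F = (-1.1000, 2.7000, 1.5000)

F = (-1.1000, 2.7000, 1.5000)
τ = (-0.1900, -0.0600, 0.1700)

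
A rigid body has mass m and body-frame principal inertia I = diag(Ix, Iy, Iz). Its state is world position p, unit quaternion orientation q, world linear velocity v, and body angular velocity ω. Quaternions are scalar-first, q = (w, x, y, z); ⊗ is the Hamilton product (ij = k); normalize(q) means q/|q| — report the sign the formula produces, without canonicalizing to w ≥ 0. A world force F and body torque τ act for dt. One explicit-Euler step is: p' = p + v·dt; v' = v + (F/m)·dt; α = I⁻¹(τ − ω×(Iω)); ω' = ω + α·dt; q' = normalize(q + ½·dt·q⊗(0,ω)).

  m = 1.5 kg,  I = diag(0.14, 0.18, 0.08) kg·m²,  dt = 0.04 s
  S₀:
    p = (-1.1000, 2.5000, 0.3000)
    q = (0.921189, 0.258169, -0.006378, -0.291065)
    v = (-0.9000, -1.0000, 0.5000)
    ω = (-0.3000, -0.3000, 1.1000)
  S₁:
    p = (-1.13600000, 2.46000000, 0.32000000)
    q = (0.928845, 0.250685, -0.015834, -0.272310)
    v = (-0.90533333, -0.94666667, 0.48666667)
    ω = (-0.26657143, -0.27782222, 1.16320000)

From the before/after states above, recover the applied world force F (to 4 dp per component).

v₁ − v₀ = (-0.00533333, 0.05333333, -0.01333333)
m·(v₁−v₀)/dt = (-0.2000, 2.0000, -0.5000)

F = (-0.2000, 2.0000, -0.5000)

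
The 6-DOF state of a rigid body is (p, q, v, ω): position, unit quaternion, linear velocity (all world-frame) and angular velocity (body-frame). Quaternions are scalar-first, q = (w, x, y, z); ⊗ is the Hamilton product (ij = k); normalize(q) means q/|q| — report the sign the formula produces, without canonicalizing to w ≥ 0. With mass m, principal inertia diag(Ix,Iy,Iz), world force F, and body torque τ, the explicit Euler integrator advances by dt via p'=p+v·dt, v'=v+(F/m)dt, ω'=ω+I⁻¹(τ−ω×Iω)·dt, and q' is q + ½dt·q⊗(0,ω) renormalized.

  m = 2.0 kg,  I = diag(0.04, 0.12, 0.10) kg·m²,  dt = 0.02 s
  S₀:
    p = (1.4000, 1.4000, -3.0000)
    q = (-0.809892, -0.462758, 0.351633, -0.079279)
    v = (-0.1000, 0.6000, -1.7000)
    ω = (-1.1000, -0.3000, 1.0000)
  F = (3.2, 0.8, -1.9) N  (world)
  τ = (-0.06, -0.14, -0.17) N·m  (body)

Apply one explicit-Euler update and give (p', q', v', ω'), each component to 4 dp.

p' = (1.3980, 1.4120, -3.0340)
q' = (-0.8130, -0.4505, 0.3595, -0.0821)
v' = (-0.0680, 0.6080, -1.7190)
ω' = (-1.1330, -0.3343, 0.9607)

gyro term ω×Iω = (0.0060, 0.0660, 0.0264)
angular accel α = (-1.6500, -1.7167, -1.9640)
ω' = ω + α·dt = (-1.1330, -0.3343, 0.9607)
q⊗(0,ω) = (-0.3242649, 1.2187305, 0.7929325, -0.2842683)
q + ½dt·q⊗(0,ω), renormalized = (-0.8130, -0.4505, 0.3595, -0.0821)
p' = p + v·dt = (1.3980, 1.4120, -3.0340)
v + (F/m)dt = (-0.0680, 0.6080, -1.7190)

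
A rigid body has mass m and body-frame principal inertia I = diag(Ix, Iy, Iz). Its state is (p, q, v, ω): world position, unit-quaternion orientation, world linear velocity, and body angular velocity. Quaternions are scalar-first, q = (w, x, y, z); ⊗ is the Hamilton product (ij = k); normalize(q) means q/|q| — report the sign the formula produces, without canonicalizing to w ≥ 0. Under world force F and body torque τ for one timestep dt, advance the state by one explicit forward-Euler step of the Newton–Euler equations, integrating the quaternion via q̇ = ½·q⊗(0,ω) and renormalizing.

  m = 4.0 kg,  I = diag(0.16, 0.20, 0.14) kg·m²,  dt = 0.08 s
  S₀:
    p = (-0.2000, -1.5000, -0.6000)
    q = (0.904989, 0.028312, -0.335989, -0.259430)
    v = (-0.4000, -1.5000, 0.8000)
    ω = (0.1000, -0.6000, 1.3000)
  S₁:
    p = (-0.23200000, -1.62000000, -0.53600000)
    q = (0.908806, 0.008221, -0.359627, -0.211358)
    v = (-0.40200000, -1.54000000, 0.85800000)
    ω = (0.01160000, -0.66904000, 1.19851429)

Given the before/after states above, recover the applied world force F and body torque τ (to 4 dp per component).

F = (-0.1000, -2.0000, 2.9000)
τ = (-0.1300, -0.1700, -0.1800)

Δv = v₁−v₀ = (-0.00200000, -0.04000000, 0.05800000)
applied force F = (-0.1000, -2.0000, 2.9000)
rate change Δω = (-0.08840000, -0.06904000, -0.10148571)
ω₀×(Iω₀) = (0.0468, 0.0026, -0.0024)
applied torque τ = (-0.1300, -0.1700, -0.1800)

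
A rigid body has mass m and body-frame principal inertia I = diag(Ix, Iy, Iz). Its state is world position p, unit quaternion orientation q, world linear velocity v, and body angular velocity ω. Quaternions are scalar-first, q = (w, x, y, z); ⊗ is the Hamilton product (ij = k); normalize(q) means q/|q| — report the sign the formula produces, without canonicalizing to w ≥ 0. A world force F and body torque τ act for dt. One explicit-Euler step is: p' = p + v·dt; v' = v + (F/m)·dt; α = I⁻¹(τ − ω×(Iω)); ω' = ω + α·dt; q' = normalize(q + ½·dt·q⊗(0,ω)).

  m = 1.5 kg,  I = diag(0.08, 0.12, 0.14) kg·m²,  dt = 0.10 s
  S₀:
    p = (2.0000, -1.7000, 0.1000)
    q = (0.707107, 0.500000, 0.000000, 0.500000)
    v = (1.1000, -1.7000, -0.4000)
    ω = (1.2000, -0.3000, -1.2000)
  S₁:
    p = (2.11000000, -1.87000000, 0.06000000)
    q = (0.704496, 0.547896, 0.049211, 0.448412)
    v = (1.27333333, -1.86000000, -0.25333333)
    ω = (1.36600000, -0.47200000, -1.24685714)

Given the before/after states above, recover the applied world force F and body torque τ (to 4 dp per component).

Δv = v₁−v₀ = (0.17333333, -0.16000000, 0.14666667)
applied force F = (2.6000, -2.4000, 2.2000)
rate change Δω = (0.16600000, -0.17200000, -0.04685714)
applied torque τ = (0.1400, -0.1200, -0.0800)

F = (2.6000, -2.4000, 2.2000)
τ = (0.1400, -0.1200, -0.0800)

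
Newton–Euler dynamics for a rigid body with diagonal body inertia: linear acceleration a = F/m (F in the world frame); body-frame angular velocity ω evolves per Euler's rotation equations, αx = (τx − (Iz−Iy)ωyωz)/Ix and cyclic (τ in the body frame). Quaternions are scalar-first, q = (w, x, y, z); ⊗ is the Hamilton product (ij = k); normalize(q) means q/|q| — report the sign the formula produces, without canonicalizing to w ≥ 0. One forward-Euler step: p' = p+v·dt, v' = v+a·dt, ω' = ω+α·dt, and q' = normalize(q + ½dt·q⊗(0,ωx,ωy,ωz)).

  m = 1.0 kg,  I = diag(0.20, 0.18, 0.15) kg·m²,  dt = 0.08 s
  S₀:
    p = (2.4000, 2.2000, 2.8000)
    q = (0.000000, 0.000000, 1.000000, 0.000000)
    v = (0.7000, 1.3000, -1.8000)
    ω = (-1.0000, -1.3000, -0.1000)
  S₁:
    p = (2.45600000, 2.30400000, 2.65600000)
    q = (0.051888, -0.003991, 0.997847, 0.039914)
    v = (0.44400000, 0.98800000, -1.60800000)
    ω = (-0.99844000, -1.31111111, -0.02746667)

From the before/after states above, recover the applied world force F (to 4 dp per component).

v₁ − v₀ = (-0.25600000, -0.31200000, 0.19200000)
F = m·Δv/dt = (-3.2000, -3.9000, 2.4000)

F = (-3.2000, -3.9000, 2.4000)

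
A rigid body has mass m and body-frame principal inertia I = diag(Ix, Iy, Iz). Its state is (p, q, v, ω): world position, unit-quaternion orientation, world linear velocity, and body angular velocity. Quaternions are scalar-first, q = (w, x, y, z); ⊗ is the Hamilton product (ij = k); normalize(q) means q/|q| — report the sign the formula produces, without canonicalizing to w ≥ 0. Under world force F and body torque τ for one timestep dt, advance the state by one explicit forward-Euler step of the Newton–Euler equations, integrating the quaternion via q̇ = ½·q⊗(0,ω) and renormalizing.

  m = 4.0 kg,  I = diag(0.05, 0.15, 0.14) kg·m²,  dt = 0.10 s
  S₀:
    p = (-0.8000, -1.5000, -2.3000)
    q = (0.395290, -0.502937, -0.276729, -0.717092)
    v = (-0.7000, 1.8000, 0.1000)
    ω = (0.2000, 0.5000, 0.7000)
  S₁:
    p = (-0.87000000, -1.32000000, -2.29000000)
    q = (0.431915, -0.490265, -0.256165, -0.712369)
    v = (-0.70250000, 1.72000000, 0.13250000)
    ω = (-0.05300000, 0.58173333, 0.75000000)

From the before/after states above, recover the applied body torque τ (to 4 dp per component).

Δω = ω₁−ω₀ = (-0.25300000, 0.08173333, 0.05000000)
ω₀×(Iω₀) = (-0.0035, -0.0126, 0.0100)
applied torque τ = (-0.1300, 0.1100, 0.0800)

τ = (-0.1300, 0.1100, 0.0800)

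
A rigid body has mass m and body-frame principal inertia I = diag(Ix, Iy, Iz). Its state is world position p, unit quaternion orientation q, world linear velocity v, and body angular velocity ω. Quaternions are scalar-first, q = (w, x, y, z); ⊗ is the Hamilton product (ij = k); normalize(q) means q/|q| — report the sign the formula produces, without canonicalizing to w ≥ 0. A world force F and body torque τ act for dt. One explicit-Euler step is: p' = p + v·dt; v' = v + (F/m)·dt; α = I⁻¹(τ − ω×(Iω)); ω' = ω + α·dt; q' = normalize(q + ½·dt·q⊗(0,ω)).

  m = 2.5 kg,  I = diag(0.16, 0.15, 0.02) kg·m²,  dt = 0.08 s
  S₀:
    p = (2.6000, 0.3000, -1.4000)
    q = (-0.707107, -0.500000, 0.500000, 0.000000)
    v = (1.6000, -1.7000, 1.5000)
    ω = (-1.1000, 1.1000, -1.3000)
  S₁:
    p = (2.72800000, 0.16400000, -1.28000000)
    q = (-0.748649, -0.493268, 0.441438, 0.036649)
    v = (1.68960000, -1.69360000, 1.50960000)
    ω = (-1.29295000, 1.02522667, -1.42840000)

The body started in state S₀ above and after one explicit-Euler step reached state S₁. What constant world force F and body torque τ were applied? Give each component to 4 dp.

Δω = ω₁−ω₀ = (-0.19295000, -0.07477333, -0.12840000)
ω₀×(Iω₀) = (0.1859, 0.2002, 0.0121)
applied torque τ = (-0.2000, 0.0600, -0.0200)
v₁ − v₀ = (0.08960000, 0.00640000, 0.00960000)
F = m·Δv/dt = (2.8000, 0.2000, 0.3000)

F = (2.8000, 0.2000, 0.3000)
τ = (-0.2000, 0.0600, -0.0200)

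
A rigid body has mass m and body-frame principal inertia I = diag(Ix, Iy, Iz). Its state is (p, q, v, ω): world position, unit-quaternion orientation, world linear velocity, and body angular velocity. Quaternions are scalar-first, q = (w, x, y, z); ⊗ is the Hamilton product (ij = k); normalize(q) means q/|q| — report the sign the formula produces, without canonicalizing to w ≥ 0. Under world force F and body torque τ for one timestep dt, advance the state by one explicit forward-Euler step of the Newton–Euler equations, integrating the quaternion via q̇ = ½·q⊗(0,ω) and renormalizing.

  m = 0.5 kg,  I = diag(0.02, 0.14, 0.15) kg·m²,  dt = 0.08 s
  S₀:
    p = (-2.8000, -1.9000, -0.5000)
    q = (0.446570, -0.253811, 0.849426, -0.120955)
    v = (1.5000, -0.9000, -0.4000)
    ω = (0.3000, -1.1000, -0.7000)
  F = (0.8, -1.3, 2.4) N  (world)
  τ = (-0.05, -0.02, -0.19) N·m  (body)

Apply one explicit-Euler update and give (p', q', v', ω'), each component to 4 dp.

α = I⁻¹(τ − ω×Iω) = (-2.8850, -0.3379, -1.0027)
new body rate ω' = (0.0692, -1.1270, -0.7802)
Hamilton product q⊗(0,ω) = (0.9258434, -0.5936777, -0.7051812, -0.2882347)
q' = normalize(q + ½dt·q⊗(0,ω)) = (0.4829, -0.2772, 0.8200, -0.1323)
new position p' = (-2.6800, -1.9720, -0.5320)
v' = v + a·dt = (1.6280, -1.1080, -0.0160)

p' = (-2.6800, -1.9720, -0.5320)
q' = (0.4829, -0.2772, 0.8200, -0.1323)
v' = (1.6280, -1.1080, -0.0160)
ω' = (0.0692, -1.1270, -0.7802)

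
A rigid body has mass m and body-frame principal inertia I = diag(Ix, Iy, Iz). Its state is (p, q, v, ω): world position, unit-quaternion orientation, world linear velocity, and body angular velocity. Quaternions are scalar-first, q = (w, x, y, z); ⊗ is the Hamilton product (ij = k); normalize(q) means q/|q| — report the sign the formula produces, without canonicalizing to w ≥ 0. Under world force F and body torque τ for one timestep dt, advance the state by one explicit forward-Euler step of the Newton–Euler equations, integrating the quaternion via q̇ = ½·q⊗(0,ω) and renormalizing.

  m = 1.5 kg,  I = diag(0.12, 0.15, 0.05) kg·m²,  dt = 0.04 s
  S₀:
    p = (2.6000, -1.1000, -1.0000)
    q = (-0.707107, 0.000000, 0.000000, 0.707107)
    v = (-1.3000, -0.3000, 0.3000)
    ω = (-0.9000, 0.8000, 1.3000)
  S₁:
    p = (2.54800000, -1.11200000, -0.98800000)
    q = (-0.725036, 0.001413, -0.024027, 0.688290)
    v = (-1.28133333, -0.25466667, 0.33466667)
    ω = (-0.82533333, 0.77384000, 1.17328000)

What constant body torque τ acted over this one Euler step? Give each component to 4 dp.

τ = (0.1200, -0.1800, -0.1800)

ω₁ − ω₀ = (0.07466667, -0.02616000, -0.12672000)
τ = I·(Δω/dt) + ω₀×(Iω₀) = (0.1200, -0.1800, -0.1800)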